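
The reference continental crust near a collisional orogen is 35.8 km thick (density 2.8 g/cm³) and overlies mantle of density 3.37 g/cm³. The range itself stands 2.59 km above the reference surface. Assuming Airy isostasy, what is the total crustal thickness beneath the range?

51.1 km

Root depth r = h ρ_c / (ρ_m − ρ_c) = 2.59 km × 2.8 / 0.57 = 12.72 km.
Total thickness = T + h + r = 35.8 km + 2.59 km + 12.72 km = 51.1 km.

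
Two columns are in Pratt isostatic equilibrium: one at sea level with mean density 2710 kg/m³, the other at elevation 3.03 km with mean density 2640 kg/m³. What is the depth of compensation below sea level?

114 km

ρ_ref D = ρ (D + h) → D (ρ_ref − ρ) = ρ h.
D = ρ h/(ρ_ref − ρ) = 2640 × 3.03 km/(2710 − 2640) = 114 km.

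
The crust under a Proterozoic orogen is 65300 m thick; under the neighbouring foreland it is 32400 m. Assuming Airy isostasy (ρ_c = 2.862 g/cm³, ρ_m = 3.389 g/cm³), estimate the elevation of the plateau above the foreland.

Excess crust Δ = 65300 m − 32400 m = 32900 m, split between elevation h and root r with h + r = Δ.
Airy balance ρ_c h = (ρ_m − ρ_c) r gives r = h ρ_c/(ρ_m − ρ_c), so h (1 + ρ_c/(ρ_m − ρ_c)) = Δ, i.e. h = Δ (ρ_m − ρ_c)/ρ_m.
h = 32900 m × 0.527/3.389 = 5120 m.

5120 m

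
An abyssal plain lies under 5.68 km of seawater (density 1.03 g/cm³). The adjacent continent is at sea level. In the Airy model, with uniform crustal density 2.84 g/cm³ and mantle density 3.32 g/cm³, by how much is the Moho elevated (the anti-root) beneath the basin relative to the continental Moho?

21.4 km

For local isostatic compensation: replacing crust with seawater at the top is compensated by replacing crust with mantle at the base: d (ρ_c − ρ_w) = a (ρ_m − ρ_c).
a = d (ρ_c − ρ_w)/(ρ_m − ρ_c) = 5.68 km × 1.81/0.48 = 21.4 km.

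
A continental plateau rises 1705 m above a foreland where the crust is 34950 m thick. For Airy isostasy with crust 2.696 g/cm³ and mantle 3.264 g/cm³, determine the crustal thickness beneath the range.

Root depth r = h ρ_c / (ρ_m − ρ_c) = 1705 m × 2.696 / 0.568 = 8093 m.
Total thickness = T + h + r = 34950 m + 1705 m + 8093 m = 44700 m.

44700 m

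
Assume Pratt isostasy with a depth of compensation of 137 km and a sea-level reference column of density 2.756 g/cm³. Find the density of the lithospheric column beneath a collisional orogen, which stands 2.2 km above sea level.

Pratt balance: ρ_ref D = ρ (D + h).
ρ = ρ_ref D/(D + h) = 2.756 × 137 km/(137 km + 2.2 km) = 2.71 g/cm³.

2.71 g/cm³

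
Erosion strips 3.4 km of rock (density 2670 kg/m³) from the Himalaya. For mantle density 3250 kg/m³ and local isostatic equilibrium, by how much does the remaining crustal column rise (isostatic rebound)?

2.79 km

Unloading: uplift u = e ρ_c/ρ_m = 3.4 km × 2670/3250 = 2.79 km.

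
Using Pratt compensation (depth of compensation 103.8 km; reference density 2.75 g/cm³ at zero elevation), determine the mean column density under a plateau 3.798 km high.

Pratt balance: ρ_ref D = ρ (D + h).
ρ = ρ_ref D/(D + h) = 2.75 × 103.8 km/(103.8 km + 3.798 km) = 2.65 g/cm³.

2.65 g/cm³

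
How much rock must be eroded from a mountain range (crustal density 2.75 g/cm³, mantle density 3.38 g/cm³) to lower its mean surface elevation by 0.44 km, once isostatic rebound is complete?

Net drop Δ = e − u = e − e ρ_c/ρ_m = e (ρ_m − ρ_c)/ρ_m.
e = Δ ρ_m/(ρ_m − ρ_c) = 0.44 km × 3.38/0.63 = 2.36 km.

2.36 km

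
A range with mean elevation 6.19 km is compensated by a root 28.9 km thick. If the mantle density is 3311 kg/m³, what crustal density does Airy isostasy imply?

2730 kg/m³

ρ_c h = (ρ_m − ρ_c) r → ρ_c (h + r) = ρ_m r → ρ_c = ρ_m r / (h + r).
ρ_c = 3311 × 28.9 km / (6.19 km + 28.9 km) = 2730 kg/m³.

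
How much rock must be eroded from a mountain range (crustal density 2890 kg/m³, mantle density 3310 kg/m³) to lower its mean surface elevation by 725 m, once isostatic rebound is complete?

Net drop Δ = e − u = e − e ρ_c/ρ_m = e (ρ_m − ρ_c)/ρ_m.
e = Δ ρ_m/(ρ_m − ρ_c) = 725 m × 3310/420 = 5710 m.

5710 m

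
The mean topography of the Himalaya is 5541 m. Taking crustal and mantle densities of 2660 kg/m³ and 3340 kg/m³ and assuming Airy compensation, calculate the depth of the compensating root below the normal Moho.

21700 m

In Airy isostatic equilibrium: the weight of the topography is balanced by the buoyancy of the root, ρ_c h = (ρ_m − ρ_c) r.
r = h · ρ_c / (ρ_m − ρ_c) = 5541 m × 2660 / (3340 − 2660) = 21700 m.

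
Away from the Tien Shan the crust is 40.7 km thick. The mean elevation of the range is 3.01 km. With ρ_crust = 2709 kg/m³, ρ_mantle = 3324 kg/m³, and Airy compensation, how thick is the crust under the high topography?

57 km

Root depth r = h ρ_c / (ρ_m − ρ_c) = 3.01 km × 2709 / 615 = 13.26 km.
Total thickness = T + h + r = 40.7 km + 3.01 km + 13.26 km = 57 km.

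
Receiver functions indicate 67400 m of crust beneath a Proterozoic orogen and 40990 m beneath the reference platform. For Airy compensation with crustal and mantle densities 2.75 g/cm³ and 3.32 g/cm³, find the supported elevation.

4530 m

Excess crust Δ = 67400 m − 40990 m = 26410 m, split between elevation h and root r with h + r = Δ.
Airy balance ρ_c h = (ρ_m − ρ_c) r gives r = h ρ_c/(ρ_m − ρ_c), so h (1 + ρ_c/(ρ_m − ρ_c)) = Δ, i.e. h = Δ (ρ_m − ρ_c)/ρ_m.
h = 26410 m × 0.57/3.32 = 4530 m.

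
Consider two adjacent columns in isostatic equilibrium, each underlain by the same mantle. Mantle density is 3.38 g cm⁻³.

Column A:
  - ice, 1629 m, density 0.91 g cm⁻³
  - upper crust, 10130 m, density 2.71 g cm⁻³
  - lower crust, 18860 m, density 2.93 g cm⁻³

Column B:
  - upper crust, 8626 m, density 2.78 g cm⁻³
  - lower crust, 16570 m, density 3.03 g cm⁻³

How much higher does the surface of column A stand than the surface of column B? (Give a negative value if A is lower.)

2460 m

For any compensation level in the mantle, the mantle terms cancel and isostasy reduces to e = (Σt_A − Σt_B) − (Σ(ρt)_A − Σ(ρt)_B) / ρ_m.
Σt_A = 30619 m; Σt_B = 25196 m; Σ(ρt)_A = 84194.49; Σ(ρt)_B = 74187.38 (in m·g cm⁻³).
e = (30619 − 25196) − (84194.49 − 74187.38) / 3.38 = 2460 m.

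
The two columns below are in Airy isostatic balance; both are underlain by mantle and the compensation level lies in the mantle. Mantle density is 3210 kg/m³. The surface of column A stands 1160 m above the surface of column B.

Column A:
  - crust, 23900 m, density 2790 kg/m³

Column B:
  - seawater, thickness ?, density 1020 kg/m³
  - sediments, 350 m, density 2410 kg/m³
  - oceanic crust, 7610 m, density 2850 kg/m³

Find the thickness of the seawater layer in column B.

1500 m

Take the compensation level at the base of the deeper column (depth z_c below the surface of column A) and equate Σ ρ_i t_i down to z_c; mantle fills any gap and the z_c terms cancel.
Column A: 23900×2790 + (z_c − 23900)×3210
Column B: 1160×0 + x×1020 + 350×2410 + 7610×2850 + (z_c − 1160 − 7960 − x)×3210
The z_c×3210 term appears on both sides and cancels. Collect the known terms of each column as K = Σ(ρt)_known − 3210 × (depth of known layers): K_A = 66681000 − 3210×23900 = −10038000; K_B = 22532000 − 3210×(1160 + 7960) = −6743200.
Balance: K_A = K_B − x×(3210 − 1020), so x = (K_B − K_A)/(3210 − 1020) = 3294800/2190 = 1500 m.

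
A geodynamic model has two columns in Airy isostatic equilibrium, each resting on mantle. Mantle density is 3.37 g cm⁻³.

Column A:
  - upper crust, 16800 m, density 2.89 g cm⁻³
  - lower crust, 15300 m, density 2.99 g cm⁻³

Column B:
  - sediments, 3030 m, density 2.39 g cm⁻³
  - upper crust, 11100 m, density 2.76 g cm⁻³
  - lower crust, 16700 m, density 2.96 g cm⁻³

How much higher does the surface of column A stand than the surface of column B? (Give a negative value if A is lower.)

For any compensation level in the mantle, the mantle terms cancel and isostasy reduces to e = (Σt_A − Σt_B) − (Σ(ρt)_A − Σ(ρt)_B) / ρ_m.
Σt_A = 32100 m; Σt_B = 30830 m; Σ(ρt)_A = 94299; Σ(ρt)_B = 87309.7 (in m·g cm⁻³).
e = (32100 − 30830) − (94299 − 87309.7) / 3.37 = −804 m.

−804 m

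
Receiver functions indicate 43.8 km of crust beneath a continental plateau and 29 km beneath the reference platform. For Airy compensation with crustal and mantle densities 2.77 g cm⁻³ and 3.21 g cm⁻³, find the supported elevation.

2.03 km

Excess crust Δ = 43.8 km − 29 km = 14.8 km, split between elevation h and root r with h + r = Δ.
Airy balance ρ_c h = (ρ_m − ρ_c) r gives r = h ρ_c/(ρ_m − ρ_c), so h (1 + ρ_c/(ρ_m − ρ_c)) = Δ, i.e. h = Δ (ρ_m − ρ_c)/ρ_m.
h = 14.8 km × 0.44/3.21 = 2.03 km.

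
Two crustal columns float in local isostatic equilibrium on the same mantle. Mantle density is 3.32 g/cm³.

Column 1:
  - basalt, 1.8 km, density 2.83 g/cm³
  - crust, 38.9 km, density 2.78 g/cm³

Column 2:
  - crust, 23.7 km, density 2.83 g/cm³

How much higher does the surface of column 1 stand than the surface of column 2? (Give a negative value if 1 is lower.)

For any compensation level in the mantle, the mantle terms cancel and isostasy reduces to e = (Σt_1 − Σt_2) − (Σ(ρt)_1 − Σ(ρt)_2) / ρ_m.
Σt_1 = 40.7 km; Σt_2 = 23.7 km; Σ(ρt)_1 = 113.236; Σ(ρt)_2 = 67.071 (in km·g/cm³).
e = (40.7 − 23.7) − (113.236 − 67.071) / 3.32 = 3.09 km.

3.09 km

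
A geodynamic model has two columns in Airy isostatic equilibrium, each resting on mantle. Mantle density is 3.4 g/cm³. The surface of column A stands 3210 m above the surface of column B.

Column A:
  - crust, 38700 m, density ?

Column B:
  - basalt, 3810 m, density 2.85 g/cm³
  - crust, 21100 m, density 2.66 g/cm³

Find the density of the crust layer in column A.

2.66 g/cm³

Take the compensation level at the base of the deeper column (depth z_c below the surface of column A) and equate Σ ρ_i t_i down to z_c; mantle fills any gap and the z_c terms cancel.
Column A: 38700×ρ + (z_c − 38700)×3.4
Column B: 3210×0 + 3810×2.85 + 21100×2.66 + (z_c − 3210 − 24910)×3.4
The z_c×3.4 term appears on both sides and cancels. Collect the known terms of each column as K = Σ(ρt)_known − 3.4 × (depth of known layers): K_A = 0 − 3.4×38700 = −131580; K_B = 66984.5 − 3.4×(3210 + 24910) = −28623.5.
Balance: K_A + 38700×ρ = K_B, so ρ = (K_B − K_A)/38700 = 102956/38700 = 2.66 g/cm³.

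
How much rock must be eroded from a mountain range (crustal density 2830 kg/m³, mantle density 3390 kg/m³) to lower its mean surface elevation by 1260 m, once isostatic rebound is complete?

7630 m

Net drop Δ = e − u = e − e ρ_c/ρ_m = e (ρ_m − ρ_c)/ρ_m.
e = Δ ρ_m/(ρ_m − ρ_c) = 1260 m × 3390/560 = 7630 m.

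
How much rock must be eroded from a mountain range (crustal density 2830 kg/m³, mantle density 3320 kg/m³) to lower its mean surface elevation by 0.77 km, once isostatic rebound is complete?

5.22 km

Net drop Δ = e − u = e − e ρ_c/ρ_m = e (ρ_m − ρ_c)/ρ_m.
e = Δ ρ_m/(ρ_m − ρ_c) = 0.77 km × 3320/490 = 5.22 km.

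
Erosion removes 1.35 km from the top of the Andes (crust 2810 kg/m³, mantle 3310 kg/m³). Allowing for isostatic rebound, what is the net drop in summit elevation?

Rebound u = e ρ_c/ρ_m = 1.35 km × 2810/3310 = 1.146 km.
Net surface drop = e − u = 1.35 km − 1.146 km = e (ρ_m − ρ_c)/ρ_m = 0.204 km.

0.204 km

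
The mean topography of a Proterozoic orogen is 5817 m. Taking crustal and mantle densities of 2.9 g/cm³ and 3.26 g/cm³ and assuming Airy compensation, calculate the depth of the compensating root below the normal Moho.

46900 m

Equating mass per unit area of the two columns: the weight of the topography is balanced by the buoyancy of the root, ρ_c h = (ρ_m − ρ_c) r.
r = h · ρ_c / (ρ_m − ρ_c) = 5817 m × 2.9 / (3.26 − 2.9) = 46900 m.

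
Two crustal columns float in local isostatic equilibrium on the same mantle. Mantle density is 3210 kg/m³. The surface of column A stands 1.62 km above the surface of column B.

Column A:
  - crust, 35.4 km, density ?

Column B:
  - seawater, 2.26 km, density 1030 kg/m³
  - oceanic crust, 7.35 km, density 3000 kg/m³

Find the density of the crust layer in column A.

2880 kg/m³

Take the compensation level at the base of the deeper column (depth z_c below the surface of column A) and equate Σ ρ_i t_i down to z_c; mantle fills any gap and the z_c terms cancel.
Column A: 35.4×ρ + (z_c − 35.4)×3210
Column B: 1.62×0 + 2.26×1030 + 7.35×3000 + (z_c − 1.62 − 9.61)×3210
The z_c×3210 term appears on both sides and cancels. Collect the known terms of each column as K = Σ(ρt)_known − 3210 × (depth of known layers): K_A = 0 − 3210×35.4 = −113634; K_B = 24377.8 − 3210×(1.62 + 9.61) = −11670.5.
Balance: K_A + 35.4×ρ = K_B, so ρ = (K_B − K_A)/35.4 = 101964/35.4 = 2880 kg/m³.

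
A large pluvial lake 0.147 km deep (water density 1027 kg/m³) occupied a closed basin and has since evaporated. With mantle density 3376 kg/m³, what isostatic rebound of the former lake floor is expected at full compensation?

u = d ρ_w/ρ_m = 0.147 km × 1027/3376 = 0.0447 km.

0.0447 km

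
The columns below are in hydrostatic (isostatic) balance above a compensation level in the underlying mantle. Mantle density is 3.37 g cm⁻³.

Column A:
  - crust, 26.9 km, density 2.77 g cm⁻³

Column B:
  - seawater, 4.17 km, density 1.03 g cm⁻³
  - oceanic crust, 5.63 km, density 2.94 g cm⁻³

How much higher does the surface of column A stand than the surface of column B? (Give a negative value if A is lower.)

For any compensation level in the mantle, the mantle terms cancel and isostasy reduces to e = (Σt_A − Σt_B) − (Σ(ρt)_A − Σ(ρt)_B) / ρ_m.
Σt_A = 26.9 km; Σt_B = 9.8 km; Σ(ρt)_A = 74.513; Σ(ρt)_B = 20.8473 (in km·g cm⁻³).
e = (26.9 − 9.8) − (74.513 − 20.8473) / 3.37 = 1.18 km.

1.18 km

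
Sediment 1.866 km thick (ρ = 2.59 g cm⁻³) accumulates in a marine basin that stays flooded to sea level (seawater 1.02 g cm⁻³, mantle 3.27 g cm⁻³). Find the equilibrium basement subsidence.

Submarine loading: the sediment displaces seawater, and the subsidence is in turn flooded, so s (ρ_m − ρ_w) = t (ρ_sed − ρ_w).
s = 1.866 km × (2.59 − 1.02) / (3.27 − 1.02) = 1.3 km.

1.3 km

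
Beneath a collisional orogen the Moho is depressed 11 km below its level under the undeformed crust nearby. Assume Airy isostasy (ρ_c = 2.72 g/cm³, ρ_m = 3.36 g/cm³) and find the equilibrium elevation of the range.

Balancing pressure at the compensation depth: ρ_c h = (ρ_m − ρ_c) r.
h = r (ρ_m − ρ_c) / ρ_c = 11 km × (3.36 − 2.72) / 2.72 = 2.59 km.

2.59 km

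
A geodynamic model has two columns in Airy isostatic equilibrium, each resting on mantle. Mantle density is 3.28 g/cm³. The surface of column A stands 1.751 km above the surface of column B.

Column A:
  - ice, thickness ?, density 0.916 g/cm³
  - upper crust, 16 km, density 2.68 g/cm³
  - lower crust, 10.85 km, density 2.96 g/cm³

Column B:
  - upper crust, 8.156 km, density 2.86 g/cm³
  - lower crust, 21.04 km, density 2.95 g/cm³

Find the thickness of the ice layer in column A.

Take the compensation level at the base of the deeper column (depth z_c below the surface of column A) and equate Σ ρ_i t_i down to z_c; mantle fills any gap and the z_c terms cancel.
Column A: x×0.916 + 16×2.68 + 10.85×2.96 + (z_c − 26.85 − x)×3.28
Column B: 1.751×0 + 8.156×2.86 + 21.04×2.95 + (z_c − 1.751 − 29.196)×3.28
The z_c×3.28 term appears on both sides and cancels. Collect the known terms of each column as K = Σ(ρt)_known − 3.28 × (depth of known layers): K_A = 74.996 − 3.28×26.85 = −13.072; K_B = 85.39416 − 3.28×(1.751 + 29.196) = −16.112.
Balance: K_A − x×(3.28 − 0.916) = K_B, so x = (K_A − K_B)/(3.28 − 0.916) = 3.04/2.364 = 1.29 km.

1.29 km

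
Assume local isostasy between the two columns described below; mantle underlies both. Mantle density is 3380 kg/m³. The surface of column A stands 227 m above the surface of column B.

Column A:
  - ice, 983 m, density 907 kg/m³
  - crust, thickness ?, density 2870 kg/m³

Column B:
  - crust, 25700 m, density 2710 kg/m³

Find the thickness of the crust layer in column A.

30500 m

Take the compensation level at the base of the deeper column (depth z_c below the surface of column A) and equate Σ ρ_i t_i down to z_c; mantle fills any gap and the z_c terms cancel.
Column A: 983×907 + x×2870 + (z_c − 983 − x)×3380
Column B: 227×0 + 25700×2710 + (z_c − 227 − 25700)×3380
The z_c×3380 term appears on both sides and cancels. Collect the known terms of each column as K = Σ(ρt)_known − 3380 × (depth of known layers): K_A = 891581 − 3380×983 = −2430959; K_B = 69647000 − 3380×(227 + 25700) = −17986260.
Balance: K_A − x×(3380 − 2870) = K_B, so x = (K_A − K_B)/(3380 − 2870) = 15555300/510 = 30500 m.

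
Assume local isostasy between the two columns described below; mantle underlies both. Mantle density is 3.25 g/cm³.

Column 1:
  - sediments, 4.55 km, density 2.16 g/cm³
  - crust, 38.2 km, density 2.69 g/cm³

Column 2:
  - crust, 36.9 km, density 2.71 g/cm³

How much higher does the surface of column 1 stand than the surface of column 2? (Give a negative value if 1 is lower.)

For any compensation level in the mantle, the mantle terms cancel and isostasy reduces to e = (Σt_1 − Σt_2) − (Σ(ρt)_1 − Σ(ρt)_2) / ρ_m.
Σt_1 = 42.75 km; Σt_2 = 36.9 km; Σ(ρt)_1 = 112.586; Σ(ρt)_2 = 99.999 (in km·g/cm³).
e = (42.75 − 36.9) − (112.586 − 99.999) / 3.25 = 1.98 km.

1.98 km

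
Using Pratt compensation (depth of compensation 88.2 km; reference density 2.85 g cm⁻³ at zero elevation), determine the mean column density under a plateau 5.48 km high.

Pratt balance: ρ_ref D = ρ (D + h).
ρ = ρ_ref D/(D + h) = 2.85 × 88.2 km/(88.2 km + 5.48 km) = 2.68 g cm⁻³.

2.68 g cm⁻³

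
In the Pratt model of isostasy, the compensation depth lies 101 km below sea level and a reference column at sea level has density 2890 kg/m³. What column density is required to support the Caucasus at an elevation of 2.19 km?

2830 kg/m³

Pratt balance: ρ_ref D = ρ (D + h).
ρ = ρ_ref D/(D + h) = 2890 × 101 km/(101 km + 2.19 km) = 2830 kg/m³.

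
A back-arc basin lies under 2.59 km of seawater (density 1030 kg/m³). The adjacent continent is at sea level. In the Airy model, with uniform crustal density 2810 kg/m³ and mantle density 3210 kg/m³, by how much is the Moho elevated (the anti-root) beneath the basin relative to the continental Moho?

11.5 km

Balancing pressure at the compensation depth: replacing crust with seawater at the top is compensated by replacing crust with mantle at the base: d (ρ_c − ρ_w) = a (ρ_m − ρ_c).
a = d (ρ_c − ρ_w)/(ρ_m − ρ_c) = 2.59 km × 1780/400 = 11.5 km.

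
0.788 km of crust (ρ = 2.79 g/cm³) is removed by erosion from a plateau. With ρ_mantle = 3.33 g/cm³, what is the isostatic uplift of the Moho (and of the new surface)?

0.66 km

Unloading: uplift u = e ρ_c/ρ_m = 0.788 km × 2.79/3.33 = 0.66 km.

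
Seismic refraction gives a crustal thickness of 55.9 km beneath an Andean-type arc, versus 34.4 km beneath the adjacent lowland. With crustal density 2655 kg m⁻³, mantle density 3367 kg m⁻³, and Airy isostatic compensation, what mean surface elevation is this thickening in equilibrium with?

Excess crust Δ = 55.9 km − 34.4 km = 21.5 km, split between elevation h and root r with h + r = Δ.
Airy balance ρ_c h = (ρ_m − ρ_c) r gives r = h ρ_c/(ρ_m − ρ_c), so h (1 + ρ_c/(ρ_m − ρ_c)) = Δ, i.e. h = Δ (ρ_m − ρ_c)/ρ_m.
h = 21.5 km × 712/3367 = 4.55 km.

4.55 km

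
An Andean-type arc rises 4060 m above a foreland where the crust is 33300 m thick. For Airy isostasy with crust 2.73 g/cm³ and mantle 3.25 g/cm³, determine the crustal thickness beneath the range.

58700 m

Root depth r = h ρ_c / (ρ_m − ρ_c) = 4060 m × 2.73 / 0.52 = 21320 m.
Total thickness = T + h + r = 33300 m + 4060 m + 21320 m = 58700 m.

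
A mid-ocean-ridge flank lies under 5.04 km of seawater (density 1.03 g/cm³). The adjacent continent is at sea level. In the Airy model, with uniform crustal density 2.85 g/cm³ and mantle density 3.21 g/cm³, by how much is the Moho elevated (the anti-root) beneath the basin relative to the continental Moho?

25.5 km

Balancing pressure at the compensation depth: replacing crust with seawater at the top is compensated by replacing crust with mantle at the base: d (ρ_c − ρ_w) = a (ρ_m − ρ_c).
a = d (ρ_c − ρ_w)/(ρ_m − ρ_c) = 5.04 km × 1.82/0.36 = 25.5 km.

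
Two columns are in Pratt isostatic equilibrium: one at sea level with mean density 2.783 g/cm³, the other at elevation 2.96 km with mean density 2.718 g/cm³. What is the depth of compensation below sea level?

124 km

ρ_ref D = ρ (D + h) → D (ρ_ref − ρ) = ρ h.
D = ρ h/(ρ_ref − ρ) = 2.718 × 2.96 km/(2.783 − 2.718) = 124 km.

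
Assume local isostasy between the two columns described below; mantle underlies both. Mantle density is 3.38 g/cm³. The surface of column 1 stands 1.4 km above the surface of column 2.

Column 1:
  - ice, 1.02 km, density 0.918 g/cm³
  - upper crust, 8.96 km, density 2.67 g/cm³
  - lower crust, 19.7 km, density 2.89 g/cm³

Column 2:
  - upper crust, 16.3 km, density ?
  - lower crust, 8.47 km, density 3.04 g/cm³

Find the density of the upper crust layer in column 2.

2.71 g/cm³

Take the compensation level at the base of the deeper column (depth z_c below the surface of column 1) and equate Σ ρ_i t_i down to z_c; mantle fills any gap and the z_c terms cancel.
Column 1: 1.02×0.918 + 8.96×2.67 + 19.7×2.89 + (z_c − 29.68)×3.38
Column 2: 1.4×0 + 16.3×ρ + 8.47×3.04 + (z_c − 1.4 − 24.77)×3.38
The z_c×3.38 term appears on both sides and cancels. Collect the known terms of each column as K = Σ(ρt)_known − 3.38 × (depth of known layers): K_1 = 81.79256 − 3.38×29.68 = −18.52584; K_2 = 25.7488 − 3.38×(1.4 + 24.77) = −62.7058.
Balance: K_1 = K_2 + 16.3×ρ, so ρ = (K_1 − K_2)/16.3 = 44.18/16.3 = 2.71 g/cm³.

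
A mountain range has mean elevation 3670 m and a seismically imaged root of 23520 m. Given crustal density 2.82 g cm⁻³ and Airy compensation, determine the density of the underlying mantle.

3.26 g cm⁻³

Airy balance: ρ_c h = (ρ_m − ρ_c) r → ρ_m = ρ_c (1 + h/r).
ρ_m = 2.82 × (1 + 3670 m/23520 m) = 3.26 g cm⁻³.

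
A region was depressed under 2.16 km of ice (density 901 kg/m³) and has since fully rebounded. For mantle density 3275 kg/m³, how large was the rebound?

Removing the load lets mantle flow back in; uplift u satisfies ρ_ice t = ρ_m u.
u = t ρ_ice/ρ_m = 2.16 km × 901/3275 = 0.594 km.

0.594 km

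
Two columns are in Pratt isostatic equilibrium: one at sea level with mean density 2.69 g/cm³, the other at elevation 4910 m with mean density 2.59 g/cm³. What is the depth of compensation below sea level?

127000 m

ρ_ref D = ρ (D + h) → D (ρ_ref − ρ) = ρ h.
D = ρ h/(ρ_ref − ρ) = 2.59 × 4910 m/(2.69 − 2.59) = 127000 m.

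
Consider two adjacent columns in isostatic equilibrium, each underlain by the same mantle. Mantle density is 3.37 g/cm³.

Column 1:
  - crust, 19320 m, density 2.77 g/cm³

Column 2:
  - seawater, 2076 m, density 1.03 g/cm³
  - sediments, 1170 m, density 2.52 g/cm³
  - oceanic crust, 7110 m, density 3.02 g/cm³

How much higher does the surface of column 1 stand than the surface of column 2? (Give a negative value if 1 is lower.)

965 m

For any compensation level in the mantle, the mantle terms cancel and isostasy reduces to e = (Σt_1 − Σt_2) − (Σ(ρt)_1 − Σ(ρt)_2) / ρ_m.
Σt_1 = 19320 m; Σt_2 = 10356 m; Σ(ρt)_1 = 53516.4; Σ(ρt)_2 = 26558.88 (in m·g/cm³).
e = (19320 − 10356) − (53516.4 − 26558.88) / 3.37 = 965 m.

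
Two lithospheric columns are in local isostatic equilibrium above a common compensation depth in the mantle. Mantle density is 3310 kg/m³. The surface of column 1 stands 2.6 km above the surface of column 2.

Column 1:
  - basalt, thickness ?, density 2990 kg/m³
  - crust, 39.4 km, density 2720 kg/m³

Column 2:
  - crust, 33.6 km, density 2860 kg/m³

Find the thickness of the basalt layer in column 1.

1.5 km

Take the compensation level at the base of the deeper column (depth z_c below the surface of column 1) and equate Σ ρ_i t_i down to z_c; mantle fills any gap and the z_c terms cancel.
Column 1: x×2990 + 39.4×2720 + (z_c − 39.4 − x)×3310
Column 2: 2.6×0 + 33.6×2860 + (z_c − 2.6 − 33.6)×3310
The z_c×3310 term appears on both sides and cancels. Collect the known terms of each column as K = Σ(ρt)_known − 3310 × (depth of known layers): K_1 = 107168 − 3310×39.4 = −23246; K_2 = 96096 − 3310×(2.6 + 33.6) = −23726.
Balance: K_1 − x×(3310 − 2990) = K_2, so x = (K_1 − K_2)/(3310 − 2990) = 480/320 = 1.5 km.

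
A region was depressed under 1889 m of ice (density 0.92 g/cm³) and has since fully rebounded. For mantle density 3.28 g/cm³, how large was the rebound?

Removing the load lets mantle flow back in; uplift u satisfies ρ_ice t = ρ_m u.
u = t ρ_ice/ρ_m = 1889 m × 0.92/3.28 = 530 m.

530 m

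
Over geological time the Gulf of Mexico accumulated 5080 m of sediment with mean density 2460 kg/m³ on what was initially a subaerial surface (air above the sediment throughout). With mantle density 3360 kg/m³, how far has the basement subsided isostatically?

Subaerial load: s = t ρ_sed / ρ_m = 5080 m × 2460/3360 = 3720 m.

3720 m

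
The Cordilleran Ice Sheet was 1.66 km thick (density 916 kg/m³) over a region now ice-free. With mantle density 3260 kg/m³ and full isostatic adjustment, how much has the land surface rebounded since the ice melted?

0.466 km

Removing the load lets mantle flow back in; uplift u satisfies ρ_ice t = ρ_m u.
u = t ρ_ice/ρ_m = 1.66 km × 916/3260 = 0.466 km.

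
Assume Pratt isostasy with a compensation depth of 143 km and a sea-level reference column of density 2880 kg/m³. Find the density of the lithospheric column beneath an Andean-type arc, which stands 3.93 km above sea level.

Pratt balance: ρ_ref D = ρ (D + h).
ρ = ρ_ref D/(D + h) = 2880 × 143 km/(143 km + 3.93 km) = 2800 kg/m³.

2800 kg/m³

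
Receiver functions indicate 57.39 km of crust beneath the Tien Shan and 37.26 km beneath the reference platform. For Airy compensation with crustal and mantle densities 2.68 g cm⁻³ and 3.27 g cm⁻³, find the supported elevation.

3.63 km

Excess crust Δ = 57.39 km − 37.26 km = 20.13 km, split between elevation h and root r with h + r = Δ.
Airy balance ρ_c h = (ρ_m − ρ_c) r gives r = h ρ_c/(ρ_m − ρ_c), so h (1 + ρ_c/(ρ_m − ρ_c)) = Δ, i.e. h = Δ (ρ_m − ρ_c)/ρ_m.
h = 20.13 km × 0.59/3.27 = 3.63 km.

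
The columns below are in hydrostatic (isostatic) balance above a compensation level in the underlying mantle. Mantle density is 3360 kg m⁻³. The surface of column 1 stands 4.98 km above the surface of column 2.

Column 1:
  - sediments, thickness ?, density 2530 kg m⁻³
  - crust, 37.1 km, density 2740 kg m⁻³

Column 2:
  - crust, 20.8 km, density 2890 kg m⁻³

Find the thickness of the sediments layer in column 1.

4.23 km

Take the compensation level at the base of the deeper column (depth z_c below the surface of column 1) and equate Σ ρ_i t_i down to z_c; mantle fills any gap and the z_c terms cancel.
Column 1: x×2530 + 37.1×2740 + (z_c − 37.1 − x)×3360
Column 2: 4.98×0 + 20.8×2890 + (z_c − 4.98 − 20.8)×3360
The z_c×3360 term appears on both sides and cancels. Collect the known terms of each column as K = Σ(ρt)_known − 3360 × (depth of known layers): K_1 = 101654 − 3360×37.1 = −23002; K_2 = 60112 − 3360×(4.98 + 20.8) = −26508.8.
Balance: K_1 − x×(3360 − 2530) = K_2, so x = (K_1 − K_2)/(3360 − 2530) = 3506.8/830 = 4.23 km.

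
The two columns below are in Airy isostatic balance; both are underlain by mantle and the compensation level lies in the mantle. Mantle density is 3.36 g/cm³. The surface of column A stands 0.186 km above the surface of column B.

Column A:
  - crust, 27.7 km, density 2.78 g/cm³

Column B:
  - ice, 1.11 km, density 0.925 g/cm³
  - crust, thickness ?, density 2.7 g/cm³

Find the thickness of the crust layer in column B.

Take the compensation level at the base of the deeper column (depth z_c below the surface of column A) and equate Σ ρ_i t_i down to z_c; mantle fills any gap and the z_c terms cancel.
Column A: 27.7×2.78 + (z_c − 27.7)×3.36
Column B: 0.186×0 + 1.11×0.925 + x×2.7 + (z_c − 0.186 − 1.11 − x)×3.36
The z_c×3.36 term appears on both sides and cancels. Collect the known terms of each column as K = Σ(ρt)_known − 3.36 × (depth of known layers): K_A = 77.006 − 3.36×27.7 = −16.066; K_B = 1.02675 − 3.36×(0.186 + 1.11) = −3.32781.
Balance: K_A = K_B − x×(3.36 − 2.7), so x = (K_B − K_A)/(3.36 − 2.7) = 12.7382/0.66 = 19.3 km.

19.3 km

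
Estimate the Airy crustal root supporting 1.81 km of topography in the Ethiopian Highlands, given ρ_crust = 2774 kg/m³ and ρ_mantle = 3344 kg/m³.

8.81 km

For local isostatic compensation: the weight of the topography is balanced by the buoyancy of the root, ρ_c h = (ρ_m − ρ_c) r.
r = h · ρ_c / (ρ_m − ρ_c) = 1.81 km × 2774 / (3344 − 2774) = 8.81 km.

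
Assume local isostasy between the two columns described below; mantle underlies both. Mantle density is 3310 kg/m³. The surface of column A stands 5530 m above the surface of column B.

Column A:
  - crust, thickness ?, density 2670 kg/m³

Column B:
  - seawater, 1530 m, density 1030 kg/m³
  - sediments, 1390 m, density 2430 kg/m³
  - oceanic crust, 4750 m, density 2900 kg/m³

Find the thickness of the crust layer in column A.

Take the compensation level at the base of the deeper column (depth z_c below the surface of column A) and equate Σ ρ_i t_i down to z_c; mantle fills any gap and the z_c terms cancel.
Column A: x×2670 + (z_c − 0 − x)×3310
Column B: 5530×0 + 1530×1030 + 1390×2430 + 4750×2900 + (z_c − 5530 − 7670)×3310
The z_c×3310 term appears on both sides and cancels. Collect the known terms of each column as K = Σ(ρt)_known − 3310 × (depth of known layers): K_A = 0 − 3310×0 = 0; K_B = 18728600 − 3310×(5530 + 7670) = −24963400.
Balance: K_A − x×(3310 − 2670) = K_B, so x = (K_A − K_B)/(3310 − 2670) = 24963400/640 = 39000 m.

39000 m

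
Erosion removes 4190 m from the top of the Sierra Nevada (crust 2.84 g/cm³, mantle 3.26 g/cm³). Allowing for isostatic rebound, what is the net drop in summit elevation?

Rebound u = e ρ_c/ρ_m = 4190 m × 2.84/3.26 = 3650 m.
Net surface drop = e − u = 4190 m − 3650 m = e (ρ_m − ρ_c)/ρ_m = 540 m.

540 m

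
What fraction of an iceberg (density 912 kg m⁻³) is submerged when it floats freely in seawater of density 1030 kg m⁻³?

Submerged fraction = ρ_obj/ρ_fluid = 912/1030 = 0.885.

0.885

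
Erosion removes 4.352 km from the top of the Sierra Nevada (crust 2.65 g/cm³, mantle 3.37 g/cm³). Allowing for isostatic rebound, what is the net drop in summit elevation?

0.93 km

Rebound u = e ρ_c/ρ_m = 4.352 km × 2.65/3.37 = 3.422 km.
Net surface drop = e − u = 4.352 km − 3.422 km = e (ρ_m − ρ_c)/ρ_m = 0.93 km.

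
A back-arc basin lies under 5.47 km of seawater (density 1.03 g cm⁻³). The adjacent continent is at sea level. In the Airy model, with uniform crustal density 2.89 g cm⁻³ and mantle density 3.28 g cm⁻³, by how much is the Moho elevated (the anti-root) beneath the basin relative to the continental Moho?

Isostatic balance requires: replacing crust with seawater at the top is compensated by replacing crust with mantle at the base: d (ρ_c − ρ_w) = a (ρ_m − ρ_c).
a = d (ρ_c − ρ_w)/(ρ_m − ρ_c) = 5.47 km × 1.86/0.39 = 26.1 km.

26.1 km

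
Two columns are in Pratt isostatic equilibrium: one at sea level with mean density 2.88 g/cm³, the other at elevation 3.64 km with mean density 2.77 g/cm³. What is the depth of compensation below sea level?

91.7 km

ρ_ref D = ρ (D + h) → D (ρ_ref − ρ) = ρ h.
D = ρ h/(ρ_ref − ρ) = 2.77 × 3.64 km/(2.88 − 2.77) = 91.7 km.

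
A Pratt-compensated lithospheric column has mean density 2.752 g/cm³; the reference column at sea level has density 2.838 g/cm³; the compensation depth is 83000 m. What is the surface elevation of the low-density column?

ρ_ref D = ρ (D + h) → h = D (ρ_ref − ρ)/ρ.
h = 83000 m × (2.838 − 2.752)/2.752 = 2590 m.

2590 m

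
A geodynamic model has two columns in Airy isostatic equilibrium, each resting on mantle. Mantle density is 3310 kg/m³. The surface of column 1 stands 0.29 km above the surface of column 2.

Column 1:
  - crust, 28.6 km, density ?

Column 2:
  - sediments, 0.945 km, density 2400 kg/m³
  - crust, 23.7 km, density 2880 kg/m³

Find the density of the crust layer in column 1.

2890 kg/m³

Take the compensation level at the base of the deeper column (depth z_c below the surface of column 1) and equate Σ ρ_i t_i down to z_c; mantle fills any gap and the z_c terms cancel.
Column 1: 28.6×ρ + (z_c − 28.6)×3310
Column 2: 0.29×0 + 0.945×2400 + 23.7×2880 + (z_c − 0.29 − 24.645)×3310
The z_c×3310 term appears on both sides and cancels. Collect the known terms of each column as K = Σ(ρt)_known − 3310 × (depth of known layers): K_1 = 0 − 3310×28.6 = −94666; K_2 = 70524 − 3310×(0.29 + 24.645) = −12010.85.
Balance: K_1 + 28.6×ρ = K_2, so ρ = (K_2 − K_1)/28.6 = 82655.2/28.6 = 2890 kg/m³.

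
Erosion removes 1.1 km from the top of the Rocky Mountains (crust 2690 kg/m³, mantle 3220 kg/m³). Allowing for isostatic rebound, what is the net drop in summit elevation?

Rebound u = e ρ_c/ρ_m = 1.1 km × 2690/3220 = 0.9189 km.
Net surface drop = e − u = 1.1 km − 0.9189 km = e (ρ_m − ρ_c)/ρ_m = 0.181 km.

0.181 km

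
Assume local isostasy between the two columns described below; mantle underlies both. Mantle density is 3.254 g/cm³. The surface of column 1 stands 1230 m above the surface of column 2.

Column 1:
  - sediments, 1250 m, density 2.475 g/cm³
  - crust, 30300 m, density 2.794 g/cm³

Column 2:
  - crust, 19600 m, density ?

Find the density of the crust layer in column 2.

Take the compensation level at the base of the deeper column (depth z_c below the surface of column 1) and equate Σ ρ_i t_i down to z_c; mantle fills any gap and the z_c terms cancel.
Column 1: 1250×2.475 + 30300×2.794 + (z_c − 31550)×3.254
Column 2: 1230×0 + 19600×ρ + (z_c − 1230 − 19600)×3.254
The z_c×3.254 term appears on both sides and cancels. Collect the known terms of each column as K = Σ(ρt)_known − 3.254 × (depth of known layers): K_1 = 87751.95 − 3.254×31550 = −14911.75; K_2 = 0 − 3.254×(1230 + 19600) = −67780.82.
Balance: K_1 = K_2 + 19600×ρ, so ρ = (K_1 − K_2)/19600 = 52869.1/19600 = 2.7 g/cm³.

2.7 g/cm³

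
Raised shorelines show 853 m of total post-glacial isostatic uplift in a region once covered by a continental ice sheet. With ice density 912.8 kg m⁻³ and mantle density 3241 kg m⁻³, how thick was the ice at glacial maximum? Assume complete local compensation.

u = t ρ_ice/ρ_m → t = u ρ_m/ρ_ice = 853 m × 3241/912.8 = 3030 m.

3030 m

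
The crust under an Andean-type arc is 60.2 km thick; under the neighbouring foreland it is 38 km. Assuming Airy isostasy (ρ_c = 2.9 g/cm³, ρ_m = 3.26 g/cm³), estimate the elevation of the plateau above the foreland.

2.45 km

Excess crust Δ = 60.2 km − 38 km = 22.2 km, split between elevation h and root r with h + r = Δ.
Airy balance ρ_c h = (ρ_m − ρ_c) r gives r = h ρ_c/(ρ_m − ρ_c), so h (1 + ρ_c/(ρ_m − ρ_c)) = Δ, i.e. h = Δ (ρ_m − ρ_c)/ρ_m.
h = 22.2 km × 0.36/3.26 = 2.45 km.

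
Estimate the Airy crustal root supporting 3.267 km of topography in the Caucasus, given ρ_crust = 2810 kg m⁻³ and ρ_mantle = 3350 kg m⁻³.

17 km

In Airy isostatic equilibrium: the weight of the topography is balanced by the buoyancy of the root, ρ_c h = (ρ_m − ρ_c) r.
r = h · ρ_c / (ρ_m − ρ_c) = 3.267 km × 2810 / (3350 − 2810) = 17 km.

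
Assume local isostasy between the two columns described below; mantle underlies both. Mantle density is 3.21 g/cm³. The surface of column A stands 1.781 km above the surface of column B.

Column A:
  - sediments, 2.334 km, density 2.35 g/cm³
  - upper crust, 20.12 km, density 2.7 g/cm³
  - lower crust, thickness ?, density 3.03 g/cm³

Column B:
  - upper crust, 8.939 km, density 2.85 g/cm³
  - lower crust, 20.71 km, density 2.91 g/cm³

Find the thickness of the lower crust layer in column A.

Take the compensation level at the base of the deeper column (depth z_c below the surface of column A) and equate Σ ρ_i t_i down to z_c; mantle fills any gap and the z_c terms cancel.
Column A: 2.334×2.35 + 20.12×2.7 + x×3.03 + (z_c − 22.454 − x)×3.21
Column B: 1.781×0 + 8.939×2.85 + 20.71×2.91 + (z_c − 1.781 − 29.649)×3.21
The z_c×3.21 term appears on both sides and cancels. Collect the known terms of each column as K = Σ(ρt)_known − 3.21 × (depth of known layers): K_A = 59.8089 − 3.21×22.454 = −12.26844; K_B = 85.74225 − 3.21×(1.781 + 29.649) = −15.14805.
Balance: K_A − x×(3.21 − 3.03) = K_B, so x = (K_A − K_B)/(3.21 − 3.03) = 2.87961/0.18 = 16 km.

16 km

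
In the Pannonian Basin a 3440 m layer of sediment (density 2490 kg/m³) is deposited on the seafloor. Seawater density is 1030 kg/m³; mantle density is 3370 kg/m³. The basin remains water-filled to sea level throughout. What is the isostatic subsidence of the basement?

2150 m

Submarine loading: the sediment displaces seawater, and the subsidence is in turn flooded, so s (ρ_m − ρ_w) = t (ρ_sed − ρ_w).
s = 3440 m × (2490 − 1030) / (3370 − 1030) = 2150 m.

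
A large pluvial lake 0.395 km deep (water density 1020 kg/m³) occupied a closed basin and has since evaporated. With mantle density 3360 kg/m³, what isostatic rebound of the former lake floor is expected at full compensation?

u = d ρ_w/ρ_m = 0.395 km × 1020/3360 = 0.12 km.

0.12 km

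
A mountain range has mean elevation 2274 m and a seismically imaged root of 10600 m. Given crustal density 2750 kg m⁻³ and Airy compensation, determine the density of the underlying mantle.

Airy balance: ρ_c h = (ρ_m − ρ_c) r → ρ_m = ρ_c (1 + h/r).
ρ_m = 2750 × (1 + 2274 m/10600 m) = 3340 kg m⁻³.

3340 kg m⁻³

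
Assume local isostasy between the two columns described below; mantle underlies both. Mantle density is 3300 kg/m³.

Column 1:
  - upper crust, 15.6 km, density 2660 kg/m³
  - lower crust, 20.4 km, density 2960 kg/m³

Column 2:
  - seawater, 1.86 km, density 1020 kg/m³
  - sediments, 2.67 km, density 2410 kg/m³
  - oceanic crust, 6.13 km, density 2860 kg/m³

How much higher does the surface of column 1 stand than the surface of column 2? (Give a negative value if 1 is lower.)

For any compensation level in the mantle, the mantle terms cancel and isostasy reduces to e = (Σt_1 − Σt_2) − (Σ(ρt)_1 − Σ(ρt)_2) / ρ_m.
Σt_1 = 36 km; Σt_2 = 10.66 km; Σ(ρt)_1 = 101880; Σ(ρt)_2 = 25863.7 (in km·kg/m³).
e = (36 − 10.66) − (101880 − 25863.7) / 3300 = 2.3 km.

2.3 km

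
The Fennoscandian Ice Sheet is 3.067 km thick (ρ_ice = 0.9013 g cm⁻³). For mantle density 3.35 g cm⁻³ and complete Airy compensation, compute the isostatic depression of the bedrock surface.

Equating mass per unit area of the two columns: the ice load ρ_ice t is balanced by mantle displaced below, ρ_m s.
s = t ρ_ice / ρ_m = 3.067 km × 0.9013/3.35 = 0.825 km.

0.825 km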